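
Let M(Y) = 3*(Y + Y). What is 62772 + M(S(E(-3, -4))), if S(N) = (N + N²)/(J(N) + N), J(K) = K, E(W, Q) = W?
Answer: 62766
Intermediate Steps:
S(N) = (N + N²)/(2*N) (S(N) = (N + N²)/(N + N) = (N + N²)/((2*N)) = (N + N²)*(1/(2*N)) = (N + N²)/(2*N))
M(Y) = 6*Y (M(Y) = 3*(2*Y) = 6*Y)
62772 + M(S(E(-3, -4))) = 62772 + 6*(½ + (½)*(-3)) = 62772 + 6*(½ - 3/2) = 62772 + 6*(-1) = 62772 - 6 = 62766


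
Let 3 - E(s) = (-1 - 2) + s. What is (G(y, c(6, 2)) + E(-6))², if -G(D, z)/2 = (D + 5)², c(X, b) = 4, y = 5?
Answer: 35344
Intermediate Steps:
E(s) = 6 - s (E(s) = 3 - ((-1 - 2) + s) = 3 - (-3 + s) = 3 + (3 - s) = 6 - s)
G(D, z) = -2*(5 + D)² (G(D, z) = -2*(D + 5)² = -2*(5 + D)²)
(G(y, c(6, 2)) + E(-6))² = (-2*(5 + 5)² + (6 - 1*(-6)))² = (-2*10² + (6 + 6))² = (-2*100 + 12)² = (-200 + 12)² = (-188)² = 35344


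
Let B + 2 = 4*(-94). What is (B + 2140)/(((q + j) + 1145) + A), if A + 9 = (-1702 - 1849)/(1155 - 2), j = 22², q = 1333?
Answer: 1015793/1700629 ≈ 0.59730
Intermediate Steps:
j = 484
B = -378 (B = -2 + 4*(-94) = -2 - 376 = -378)
A = -13928/1153 (A = -9 + (-1702 - 1849)/(1155 - 2) = -9 - 3551/1153 = -13928/1153 ≈ -12.080)
(B + 2140)/(((q + j) + 1145) + A) = (-378 + 2140)/(((1333 + 484) + 1145) - 13928/1153) = 1762/((1817 + 1145) - 13928/1153) = 1762/(2962 - 13928/1153) = 1762/(3401258/1153) = 1762*(1153/3401258) = 1015793/1700629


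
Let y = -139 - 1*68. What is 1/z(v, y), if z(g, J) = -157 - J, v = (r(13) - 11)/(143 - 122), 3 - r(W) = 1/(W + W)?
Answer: 1/50 ≈ 0.020000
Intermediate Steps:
r(W) = 3 - 1/(2*W) (r(W) = 3 - 1/(W + W) = 3 - 1/(2*W))
y = -207 (y = -139 - 68 = -207)
v = -209/546 (v = ((3 - ½/13) - 11)/(143 - 122) = ((3 - ½*1/13) - 11)/21 = ((3 - 1/26) - 11)*(1/21) = (77/26 - 11)*(1/21) = -209/26*1/21 = -209/546 ≈ -0.38278)
1/z(v, y) = 1/(-157 - 1*(-207)) = 1/(-157 + 207) = 1/50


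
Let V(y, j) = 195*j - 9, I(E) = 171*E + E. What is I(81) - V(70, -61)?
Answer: 25836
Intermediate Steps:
I(E) = 172*E
V(y, j) = -9 + 195*j
I(81) - V(70, -61) = 172*81 - (-9 + 195*(-61)) = 13932 - (-9 - 11895) = 13932 - 1*(-11904) = 13932 + 11904 = 25836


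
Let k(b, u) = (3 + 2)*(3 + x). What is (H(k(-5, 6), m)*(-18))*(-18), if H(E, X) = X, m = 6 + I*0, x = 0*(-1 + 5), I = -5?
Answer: 1944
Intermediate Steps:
x = 0 (x = 0*4 = 0)
k(b, u) = 15 (k(b, u) = (3 + 2)*(3 + 0) = 5*3 = 15)
m = 6 (m = 6 - 5*0 = 6 + 0 = 6)
(H(k(-5, 6), m)*(-18))*(-18) = (6*(-18))*(-18) = -108*(-18) = 1944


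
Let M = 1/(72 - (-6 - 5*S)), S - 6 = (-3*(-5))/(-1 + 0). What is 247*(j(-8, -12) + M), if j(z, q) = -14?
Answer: -113867/33 ≈ -3450.5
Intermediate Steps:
S = -9 (S = 6 + (-3*(-5))/(-1 + 0) = 6 + 15/(-1) = 6 + 15*(-1) = 6 - 15 = -9)
M = 1/33 (M = 1/(72 - (-6 - 5*(-9))) = 1/(72 - (-6 + 45)) = 1/(72 - 1*39) = 1/(72 - 39) = 1/33 ≈ 0.030303)
247*(j(-8, -12) + M) = 247*(-14 + 1/33) = 247*(-461/33) = -113867/33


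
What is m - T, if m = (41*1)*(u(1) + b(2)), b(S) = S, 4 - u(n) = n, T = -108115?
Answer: 108320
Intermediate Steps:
u(n) = 4 - n
m = 205 (m = (41*1)*((4 - 1*1) + 2) = 41*((4 - 1) + 2) = 41*(3 + 2) = 41*5 = 205)
m - T = 205 - 1*(-108115) = 205 + 108115 = 108320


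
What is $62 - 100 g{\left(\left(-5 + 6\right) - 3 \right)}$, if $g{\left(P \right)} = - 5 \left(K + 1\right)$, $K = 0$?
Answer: $562$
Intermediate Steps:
$g{\left(P \right)} = -5$ ($g{\left(P \right)} = - 5 \left(0 + 1\right) = \left(-5\right) 1 = -5$)
$62 - 100 g{\left(\left(-5 + 6\right) - 3 \right)} = 62 - -500 = 62 + 500 = 562$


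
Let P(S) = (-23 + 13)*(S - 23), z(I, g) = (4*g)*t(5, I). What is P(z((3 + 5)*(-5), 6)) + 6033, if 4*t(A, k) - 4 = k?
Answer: 8423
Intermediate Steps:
t(A, k) = 1 + k/4
z(I, g) = 4*g*(1 + I/4) (z(I, g) = (4*g)*(1 + I/4) = 4*g*(1 + I/4))
P(S) = 230 - 10*S (P(S) = -10*(-23 + S) = 230 - 10*S)
P(z((3 + 5)*(-5), 6)) + 6033 = (230 - 60*(4 + (3 + 5)*(-5))) + 6033 = (230 - 60*(4 + 8*(-5))) + 6033 = (230 - 60*(4 - 40)) + 6033 = (230 - 60*(-36)) + 6033 = (230 - 10*(-216)) + 6033 = (230 + 2160) + 6033 = 2390 + 6033 = 8423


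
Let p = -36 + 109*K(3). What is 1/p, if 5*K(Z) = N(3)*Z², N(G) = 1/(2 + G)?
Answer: 25/81 ≈ 0.30864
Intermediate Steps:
K(Z) = Z²/25 (K(Z) = (Z²/(2 + 3))/5 = (Z²/5)/5 = Z²/25)
p = 81/25 (p = -36 + 109*((1/25)*3²) = -36 + 109*((1/25)*9) = -36 + 109*(9/25) = -36 + 981/25 = 81/25 ≈ 3.2400)
1/p = 1/(81/25) = 25/81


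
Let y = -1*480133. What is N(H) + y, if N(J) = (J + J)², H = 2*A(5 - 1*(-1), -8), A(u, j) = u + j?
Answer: -480069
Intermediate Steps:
A(u, j) = j + u
H = -4 (H = 2*(-8 + (5 - 1*(-1))) = 2*(-8 + (5 + 1)) = 2*(-8 + 6) = 2*(-2) = -4)
N(J) = 4*J² (N(J) = (2*J)² = 4*J²)
y = -480133
N(H) + y = 4*(-4)² - 480133 = 4*16 - 480133 = 64 - 480133 = -480069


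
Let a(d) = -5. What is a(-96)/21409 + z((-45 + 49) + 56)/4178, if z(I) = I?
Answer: 631825/44723401 ≈ 0.014127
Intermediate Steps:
a(-96)/21409 + z((-45 + 49) + 56)/4178 = -5/21409 + ((-45 + 49) + 56)/4178 = -5*1/21409 + (4 + 56)*(1/4178) = -5/21409 + 60*(1/4178) = -5/21409 + 30/2089 = 631825/44723401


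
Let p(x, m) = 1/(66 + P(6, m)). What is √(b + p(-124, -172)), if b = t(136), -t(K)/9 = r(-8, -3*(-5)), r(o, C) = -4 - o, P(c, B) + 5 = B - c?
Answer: I*√54769/39 ≈ 6.0007*I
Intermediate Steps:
P(c, B) = -5 + B - c (P(c, B) = -5 + (B - c) = -5 + B - c)
p(x, m) = 1/(55 + m) (p(x, m) = 1/(66 + (-5 + m - 1*6)) = 1/(66 + (-5 + m - 6)) = 1/(66 + (-11 + m)) = 1/(55 + m))
t(K) = -36 (t(K) = -9*(-4 - 1*(-8)) = -9*(-4 + 8) = -9*4 = -36)
b = -36
√(b + p(-124, -172)) = √(-36 + 1/(55 - 172)) = √(-36 + 1/(-117)) = √(-36 - 1/117) = √(-4213/117) = I*√54769/39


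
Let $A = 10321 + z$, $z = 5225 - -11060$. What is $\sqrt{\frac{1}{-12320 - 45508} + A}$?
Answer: $\frac{\sqrt{22243132035519}}{28914} \approx 163.11$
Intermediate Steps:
$z = 16285$ ($z = 5225 + 11060 = 16285$)
$A = 26606$ ($A = 10321 + 16285 = 26606$)
$\sqrt{\frac{1}{-12320 - 45508} + A} = \sqrt{\frac{1}{-12320 - 45508} + 26606} = \sqrt{\frac{1}{-57828} + 26606} = \sqrt{- \frac{1}{57828} + 26606} = \sqrt{\frac{1538571767}{57828}} = \frac{\sqrt{22243132035519}}{28914}$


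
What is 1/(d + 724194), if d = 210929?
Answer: 1/935123 ≈ 1.0694e-6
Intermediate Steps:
1/(d + 724194) = 1/(210929 + 724194) = 1/935123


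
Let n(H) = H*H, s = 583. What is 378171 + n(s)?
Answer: 718060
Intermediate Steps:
n(H) = H²
378171 + n(s) = 378171 + 583² = 378171 + 339889 = 718060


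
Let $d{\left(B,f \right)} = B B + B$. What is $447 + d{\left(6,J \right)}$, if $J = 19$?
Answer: $489$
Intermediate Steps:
$d{\left(B,f \right)} = B + B^{2}$ ($d{\left(B,f \right)} = B^{2} + B = B + B^{2}$)
$447 + d{\left(6,J \right)} = 447 + 6 \left(1 + 6\right) = 447 + 6 \cdot 7 = 447 + 42 = 489$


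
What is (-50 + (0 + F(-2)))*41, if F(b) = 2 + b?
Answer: -2050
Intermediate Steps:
(-50 + (0 + F(-2)))*41 = (-50 + (0 + (2 - 2)))*41 = (-50 + (0 + 0))*41 = (-50 + 0)*41 = -50*41 = -2050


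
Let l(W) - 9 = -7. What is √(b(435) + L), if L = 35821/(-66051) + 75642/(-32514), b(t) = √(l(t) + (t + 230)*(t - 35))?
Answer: √(-40836631979697196 + 14234905450275129*√266002)/119310123 ≈ 22.647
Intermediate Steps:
l(W) = 2 (l(W) = 9 - 7 = 2)
b(t) = √(2 + (-35 + t)*(230 + t)) (b(t) = √(2 + (t + 230)*(t - 35)) = √(2 + (230 + t)*(-35 + t)) = √(2 + (-35 + t)*(230 + t)))
L = -1026818956/357930369 (L = 35821*(-1/66051) + 75642*(-1/32514) = -35821/66051 - 12607/5419 = -1026818956/357930369 ≈ -2.8688)
√(b(435) + L) = √(√(-8048 + 435² + 195*435) - 1026818956/357930369) = √(√(-8048 + 189225 + 84825) - 1026818956/357930369) = √(√266002 - 1026818956/357930369) = √(-1026818956/357930369 + √266002)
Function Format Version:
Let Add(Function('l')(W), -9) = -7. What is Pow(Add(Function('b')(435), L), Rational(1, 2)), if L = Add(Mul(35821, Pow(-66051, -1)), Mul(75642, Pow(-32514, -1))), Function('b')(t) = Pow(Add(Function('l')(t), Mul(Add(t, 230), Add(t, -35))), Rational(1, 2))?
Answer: Mul(Rational(1, 119310123), Pow(Add(-40836631979697196, Mul(14234905450275129, Pow(266002, Rational(1, 2)))), Rational(1, 2))) ≈ 22.647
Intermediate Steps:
Function('l')(W) = 2 (Function('l')(W) = Add(9, -7) = 2)
Function('b')(t) = Pow(Add(2, Mul(Add(-35, t), Add(230, t))), Rational(1, 2)) (Function('b')(t) = Pow(Add(2, Mul(Add(t, 230), Add(t, -35))), Rational(1, 2)) = Pow(Add(2, Mul(Add(230, t), Add(-35, t))), Rational(1, 2)) = Pow(Add(2, Mul(Add(-35, t), Add(230, t))), Rational(1, 2)))
L = Rational(-1026818956, 357930369) (L = Add(Mul(35821, Rational(-1, 66051)), Mul(75642, Rational(-1, 32514))) = Add(Rational(-35821, 66051), Rational(-12607, 5419)) = Rational(-1026818956, 357930369) ≈ -2.8688)
Pow(Add(Function('b')(435), L), Rational(1, 2)) = Pow(Add(Pow(Add(-8048, Pow(435, 2), Mul(195, 435)), Rational(1, 2)), Rational(-1026818956, 357930369)), Rational(1, 2)) = Pow(Add(Pow(Add(-8048, 189225, 84825), Rational(1, 2)), Rational(-1026818956, 357930369)), Rational(1, 2)) = Pow(Add(Pow(266002, Rational(1, 2)), Rational(-1026818956, 357930369)), Rational(1, 2)) = Pow(Add(Rational(-1026818956, 357930369), Pow(266002, Rational(1, 2))), Rational(1, 2))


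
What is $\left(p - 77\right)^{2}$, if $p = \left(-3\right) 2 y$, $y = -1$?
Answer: $5041$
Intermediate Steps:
$p = 6$ ($p = \left(-3\right) 2 \left(-1\right) = \left(-6\right) \left(-1\right) = 6$)
$\left(p - 77\right)^{2} = \left(6 - 77\right)^{2} = \left(-71\right)^{2} = 5041$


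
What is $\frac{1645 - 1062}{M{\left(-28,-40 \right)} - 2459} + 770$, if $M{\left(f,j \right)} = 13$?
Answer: $\frac{1882837}{2446} \approx 769.76$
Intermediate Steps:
$\frac{1645 - 1062}{M{\left(-28,-40 \right)} - 2459} + 770 = \frac{1645 - 1062}{13 - 2459} + 770 = \frac{1645 - 1062}{-2446} + 770 = \left(1645 - 1062\right) \left(- \frac{1}{2446}\right) + 770 = 583 \left(- \frac{1}{2446}\right) + 770 = - \frac{583}{2446} + 770 = \frac{1882837}{2446}$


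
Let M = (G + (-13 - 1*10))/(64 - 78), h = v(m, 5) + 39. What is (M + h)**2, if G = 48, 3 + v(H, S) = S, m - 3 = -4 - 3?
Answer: 301401/196 ≈ 1537.8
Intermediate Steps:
m = -4 (m = 3 + (-4 - 3) = 3 - 7 = -4)
v(H, S) = -3 + S
h = 41 (h = (-3 + 5) + 39 = 2 + 39 = 41)
M = -25/14 (M = (48 + (-13 - 1*10))/(64 - 78) = (48 + (-13 - 10))/(-14) = (48 - 23)*(-1/14) = 25*(-1/14) = -25/14 ≈ -1.7857)
(M + h)**2 = (-25/14 + 41)**2 = (549/14)**2 = 301401/196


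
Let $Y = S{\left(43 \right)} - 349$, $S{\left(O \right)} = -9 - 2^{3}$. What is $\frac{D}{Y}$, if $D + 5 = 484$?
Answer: $- \frac{479}{366} \approx -1.3087$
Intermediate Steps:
$D = 479$ ($D = -5 + 484 = 479$)
$S{\left(O \right)} = -17$ ($S{\left(O \right)} = -9 - 8 = -17$)
$Y = -366$ ($Y = -17 - 349 = -366$)
$\frac{D}{Y} = \frac{479}{-366} = 479 \left(- \frac{1}{366}\right) = - \frac{479}{366}$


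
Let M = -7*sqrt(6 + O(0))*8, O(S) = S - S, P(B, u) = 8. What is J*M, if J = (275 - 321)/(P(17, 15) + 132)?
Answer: 92*sqrt(6)/5 ≈ 45.071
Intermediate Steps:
O(S) = 0
J = -23/70 (J = (275 - 321)/(8 + 132) = -46/140 = -46*1/140 = -23/70 ≈ -0.32857)
M = -56*sqrt(6) (M = -7*sqrt(6 + 0)*8 = -7*sqrt(6)*8 = -56*sqrt(6) ≈ -137.17)
J*M = -(-92)*sqrt(6)/5 = 92*sqrt(6)/5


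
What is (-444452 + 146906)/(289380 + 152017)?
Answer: -297546/441397 ≈ -0.67410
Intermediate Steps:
(-444452 + 146906)/(289380 + 152017) = -297546/441397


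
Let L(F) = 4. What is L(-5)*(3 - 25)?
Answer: -88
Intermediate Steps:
L(-5)*(3 - 25) = 4*(3 - 25) = 4*(-22) = -88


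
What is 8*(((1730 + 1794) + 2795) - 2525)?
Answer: 30352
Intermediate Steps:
8*(((1730 + 1794) + 2795) - 2525) = 8*((3524 + 2795) - 2525) = 8*(6319 - 2525) = 8*3794 = 30352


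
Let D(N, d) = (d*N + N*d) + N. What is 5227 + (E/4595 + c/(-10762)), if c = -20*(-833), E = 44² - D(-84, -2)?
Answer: 129211993019/24725695 ≈ 5225.8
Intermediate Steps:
D(N, d) = N + 2*N*d (D(N, d) = (N*d + N*d) + N = 2*N*d + N = N + 2*N*d)
E = 1684 (E = 44² - (-84)*(1 + 2*(-2)) = 1936 - (-84)*(1 - 4) = 1936 - (-84)*(-3) = 1936 - 1*252 = 1936 - 252 = 1684)
c = 16660
5227 + (E/4595 + c/(-10762)) = 5227 + (1684/4595 + 16660/(-10762)) = 5227 + (1684*(1/4595) + 16660*(-1/10762)) = 5227 + (1684/4595 - 8330/5381) = 5227 - 29214746/24725695 = 129211993019/24725695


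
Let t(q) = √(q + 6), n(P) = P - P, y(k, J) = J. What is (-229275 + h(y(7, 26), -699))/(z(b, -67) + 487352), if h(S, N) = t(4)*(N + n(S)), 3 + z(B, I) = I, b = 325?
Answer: -229275/487282 - 699*√10/487282 ≈ -0.47505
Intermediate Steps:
z(B, I) = -3 + I
n(P) = 0
t(q) = √(6 + q)
h(S, N) = N*√10 (h(S, N) = √(6 + 4)*(N + 0) = √10*N = N*√10)
(-229275 + h(y(7, 26), -699))/(z(b, -67) + 487352) = (-229275 - 699*√10)/((-3 - 67) + 487352) = (-229275 - 699*√10)/(-70 + 487352) = (-229275 - 699*√10)/487282 = (-229275 - 699*√10)*(1/487282) = -229275/487282 - 699*√10/487282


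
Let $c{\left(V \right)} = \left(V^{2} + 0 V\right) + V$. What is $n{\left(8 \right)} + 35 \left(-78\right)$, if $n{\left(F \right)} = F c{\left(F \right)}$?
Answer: $-2154$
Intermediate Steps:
$c{\left(V \right)} = V + V^{2}$ ($c{\left(V \right)} = \left(V^{2} + 0\right) + V = V^{2} + V = V + V^{2}$)
$n{\left(F \right)} = F^{2} \left(1 + F\right)$ ($n{\left(F \right)} = F F \left(1 + F\right) = F^{2} \left(1 + F\right)$)
$n{\left(8 \right)} + 35 \left(-78\right) = 8^{2} \left(1 + 8\right) + 35 \left(-78\right) = 64 \cdot 9 - 2730 = 576 - 2730 = -2154$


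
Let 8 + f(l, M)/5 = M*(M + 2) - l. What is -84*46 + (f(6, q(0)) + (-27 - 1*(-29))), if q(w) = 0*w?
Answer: -3932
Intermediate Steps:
q(w) = 0
f(l, M) = -40 - 5*l + 5*M*(2 + M) (f(l, M) = -40 + 5*(M*(M + 2) - l) = -40 + 5*(M*(2 + M) - l) = -40 + 5*(-l + M*(2 + M)) = -40 + (-5*l + 5*M*(2 + M)) = -40 - 5*l + 5*M*(2 + M))
-84*46 + (f(6, q(0)) + (-27 - 1*(-29))) = -84*46 + ((-40 - 5*6 + 5*0**2 + 10*0) + (-27 - 1*(-29))) = -3864 + ((-40 - 30 + 5*0 + 0) + (-27 + 29)) = -3864 + ((-40 - 30 + 0 + 0) + 2) = -3864 + (-70 + 2) = -3864 - 68 = -3932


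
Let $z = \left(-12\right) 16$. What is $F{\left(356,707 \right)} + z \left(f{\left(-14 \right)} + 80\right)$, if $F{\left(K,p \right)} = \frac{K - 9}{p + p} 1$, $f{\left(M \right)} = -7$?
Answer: $- \frac{19818277}{1414} \approx -14016.0$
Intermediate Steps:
$z = -192$
$F{\left(K,p \right)} = \frac{-9 + K}{2 p}$ ($F{\left(K,p \right)} = \frac{-9 + K}{2 p} 1 = \frac{-9 + K}{2 p}$)
$F{\left(356,707 \right)} + z \left(f{\left(-14 \right)} + 80\right) = \frac{-9 + 356}{2 \cdot 707} - 192 \left(-7 + 80\right) = \frac{1}{2} \cdot \frac{1}{707} \cdot 347 - 14016 = \frac{347}{1414} - 14016 = - \frac{19818277}{1414}$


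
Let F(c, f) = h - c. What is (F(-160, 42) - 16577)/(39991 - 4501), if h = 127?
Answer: -543/1183 ≈ -0.45900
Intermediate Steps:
F(c, f) = 127 - c
(F(-160, 42) - 16577)/(39991 - 4501) = ((127 - 1*(-160)) - 16577)/(39991 - 4501) = ((127 + 160) - 16577)/35490 = (287 - 16577)*(1/35490) = -16290*1/35490 = -543/1183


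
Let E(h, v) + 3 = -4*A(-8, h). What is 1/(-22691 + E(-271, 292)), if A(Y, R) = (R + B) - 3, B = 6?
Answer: -1/21622 ≈ -4.6249e-5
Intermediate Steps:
A(Y, R) = 3 + R (A(Y, R) = (R + 6) - 3 = (6 + R) - 3 = 3 + R)
E(h, v) = -15 - 4*h (E(h, v) = -3 - 4*(3 + h) = -3 + (-12 - 4*h) = -15 - 4*h)
1/(-22691 + E(-271, 292)) = 1/(-22691 + (-15 - 4*(-271))) = 1/(-22691 + (-15 + 1084)) = 1/(-22691 + 1069) = 1/(-21622) = -1/21622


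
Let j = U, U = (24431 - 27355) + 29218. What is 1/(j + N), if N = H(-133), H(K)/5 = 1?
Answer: 1/26299 ≈ 3.8024e-5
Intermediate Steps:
H(K) = 5 (H(K) = 5*1 = 5)
N = 5
U = 26294 (U = -2924 + 29218 = 26294)
j = 26294
1/(j + N) = 1/(26294 + 5) = 1/26299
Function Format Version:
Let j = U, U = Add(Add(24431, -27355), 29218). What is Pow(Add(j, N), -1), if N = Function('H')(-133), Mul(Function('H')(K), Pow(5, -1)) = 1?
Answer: Rational(1, 26299) ≈ 3.8024e-5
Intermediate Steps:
Function('H')(K) = 5 (Function('H')(K) = Mul(5, 1) = 5)
N = 5
U = 26294 (U = Add(-2924, 29218) = 26294)
j = 26294
Pow(Add(j, N), -1) = Pow(Add(26294, 5), -1) = Pow(26299, -1) = Rational(1, 26299)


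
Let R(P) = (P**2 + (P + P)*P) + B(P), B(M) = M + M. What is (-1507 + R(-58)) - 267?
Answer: 8202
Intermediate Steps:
B(M) = 2*M
R(P) = 2*P + 3*P**2 (R(P) = (P**2 + (P + P)*P) + 2*P = (P**2 + (2*P)*P) + 2*P = (P**2 + 2*P**2) + 2*P = 3*P**2 + 2*P = 2*P + 3*P**2)
(-1507 + R(-58)) - 267 = (-1507 - 58*(2 + 3*(-58))) - 267 = (-1507 - 58*(2 - 174)) - 267 = (-1507 - 58*(-172)) - 267 = (-1507 + 9976) - 267 = 8469 - 267 = 8202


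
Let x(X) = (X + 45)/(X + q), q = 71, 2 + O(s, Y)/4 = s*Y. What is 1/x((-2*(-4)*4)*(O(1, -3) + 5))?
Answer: 409/435 ≈ 0.94023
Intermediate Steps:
O(s, Y) = -8 + 4*Y*s (O(s, Y) = -8 + 4*(s*Y) = -8 + 4*(Y*s) = -8 + 4*Y*s)
x(X) = (45 + X)/(71 + X) (x(X) = (X + 45)/(X + 71) = (45 + X)/(71 + X))
1/x((-2*(-4)*4)*(O(1, -3) + 5)) = 1/((45 + (-2*(-4)*4)*((-8 + 4*(-3)*1) + 5))/(71 + (-2*(-4)*4)*((-8 + 4*(-3)*1) + 5))) = 1/((45 + (8*4)*((-8 - 12) + 5))/(71 + (8*4)*((-8 - 12) + 5))) = 1/((45 + 32*(-20 + 5))/(71 + 32*(-20 + 5))) = 1/((45 + 32*(-15))/(71 + 32*(-15))) = 1/((45 - 480)/(71 - 480)) = 1/(-435/(-409)) = 1/(-1/409*(-435)) = 1/(435/409) = 409/435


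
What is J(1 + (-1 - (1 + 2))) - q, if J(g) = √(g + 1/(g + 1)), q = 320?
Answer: -320 + I*√14/2 ≈ -320.0 + 1.8708*I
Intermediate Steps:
J(g) = √(g + 1/(1 + g))
J(1 + (-1 - (1 + 2))) - q = √((1 + (1 + (-1 - (1 + 2)))*(1 + (1 + (-1 - (1 + 2)))))/(1 + (1 + (-1 - (1 + 2))))) - 1*320 = √((1 + (1 + (-1 - 1*3))*(1 + (1 + (-1 - 1*3))))/(1 + (1 + (-1 - 1*3)))) - 320 = √((1 + (1 + (-1 - 3))*(1 + (1 + (-1 - 3))))/(1 + (1 + (-1 - 3)))) - 320 = √((1 + (1 - 4)*(1 + (1 - 4)))/(1 + (1 - 4))) - 320 = √((1 - 3*(1 - 3))/(1 - 3)) - 320 = √((1 - 3*(-2))/(-2)) - 320 = √(-(1 + 6)/2) - 320 = √(-½*7) - 320 = √(-7/2) - 320 = I*√14/2 - 320 = -320 + I*√14/2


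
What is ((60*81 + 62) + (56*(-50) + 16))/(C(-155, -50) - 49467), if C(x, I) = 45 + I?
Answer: -1069/24736 ≈ -0.043216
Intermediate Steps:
((60*81 + 62) + (56*(-50) + 16))/(C(-155, -50) - 49467) = ((60*81 + 62) + (56*(-50) + 16))/((45 - 50) - 49467) = ((4860 + 62) + (-2800 + 16))/(-5 - 49467) = (4922 - 2784)/(-49472) = 2138*(-1/49472) = -1069/24736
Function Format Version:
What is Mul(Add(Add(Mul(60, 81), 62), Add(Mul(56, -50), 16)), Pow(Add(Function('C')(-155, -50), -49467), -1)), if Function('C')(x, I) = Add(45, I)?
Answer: Rational(-1069, 24736) ≈ -0.043216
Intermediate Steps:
Mul(Add(Add(Mul(60, 81), 62), Add(Mul(56, -50), 16)), Pow(Add(Function('C')(-155, -50), -49467), -1)) = Mul(Add(Add(Mul(60, 81), 62), Add(Mul(56, -50), 16)), Pow(Add(Add(45, -50), -49467), -1)) = Mul(Add(Add(4860, 62), Add(-2800, 16)), Pow(Add(-5, -49467), -1)) = Mul(Add(4922, -2784), Pow(-49472, -1)) = Mul(2138, Rational(-1, 49472)) = Rational(-1069, 24736)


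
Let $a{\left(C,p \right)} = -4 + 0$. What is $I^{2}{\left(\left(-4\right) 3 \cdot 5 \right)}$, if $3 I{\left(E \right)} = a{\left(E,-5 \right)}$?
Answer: $\frac{16}{9} \approx 1.7778$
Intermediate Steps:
$a{\left(C,p \right)} = -4$
$I{\left(E \right)} = - \frac{4}{3}$ ($I{\left(E \right)} = \frac{1}{3} \left(-4\right) = - \frac{4}{3}$)
$I^{2}{\left(\left(-4\right) 3 \cdot 5 \right)} = \left(- \frac{4}{3}\right)^{2} = \frac{16}{9}$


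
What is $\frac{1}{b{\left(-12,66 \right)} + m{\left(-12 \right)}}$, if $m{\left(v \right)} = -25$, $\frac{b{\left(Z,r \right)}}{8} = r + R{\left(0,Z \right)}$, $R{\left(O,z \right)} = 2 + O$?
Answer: $\frac{1}{519} \approx 0.0019268$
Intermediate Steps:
$b{\left(Z,r \right)} = 16 + 8 r$ ($b{\left(Z,r \right)} = 8 \left(r + \left(2 + 0\right)\right) = 8 \left(r + 2\right) = 8 \left(2 + r\right) = 16 + 8 r$)
$\frac{1}{b{\left(-12,66 \right)} + m{\left(-12 \right)}} = \frac{1}{\left(16 + 8 \cdot 66\right) - 25} = \frac{1}{\left(16 + 528\right) - 25} = \frac{1}{544 - 25} = \frac{1}{519}$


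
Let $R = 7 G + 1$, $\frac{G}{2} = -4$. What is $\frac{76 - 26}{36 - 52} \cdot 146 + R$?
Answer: $- \frac{2045}{4} \approx -511.25$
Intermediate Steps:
$G = -8$ ($G = 2 \left(-4\right) = -8$)
$R = -55$ ($R = 7 \left(-8\right) + 1 = -56 + 1 = -55$)
$\frac{76 - 26}{36 - 52} \cdot 146 + R = \frac{76 - 26}{36 - 52} \cdot 146 - 55 = \frac{50}{-16} \cdot 146 - 55 = 50 \left(- \frac{1}{16}\right) 146 - 55 = \left(- \frac{25}{8}\right) 146 - 55 = - \frac{1825}{4} - 55 = - \frac{2045}{4}$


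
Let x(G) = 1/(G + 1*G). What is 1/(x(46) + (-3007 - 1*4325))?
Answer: -92/674543 ≈ -0.00013639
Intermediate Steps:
x(G) = 1/(2*G) (x(G) = 1/(G + G) = 1/(2*G))
1/(x(46) + (-3007 - 1*4325)) = 1/((½)/46 + (-3007 - 1*4325)) = 1/((½)*(1/46) + (-3007 - 4325)) = 1/(1/92 - 7332) = 1/(-674543/92) = -92/674543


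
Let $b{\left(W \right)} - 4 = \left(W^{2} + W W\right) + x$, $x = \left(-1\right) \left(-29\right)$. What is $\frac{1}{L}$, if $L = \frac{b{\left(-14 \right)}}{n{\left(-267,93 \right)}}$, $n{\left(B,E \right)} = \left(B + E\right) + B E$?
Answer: $- \frac{5001}{85} \approx -58.835$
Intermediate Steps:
$x = 29$
$b{\left(W \right)} = 33 + 2 W^{2}$ ($b{\left(W \right)} = 4 + \left(\left(W^{2} + W W\right) + 29\right) = 4 + \left(\left(W^{2} + W^{2}\right) + 29\right) = 4 + \left(2 W^{2} + 29\right) = 4 + \left(29 + 2 W^{2}\right) = 33 + 2 W^{2}$)
$n{\left(B,E \right)} = B + E + B E$
$L = - \frac{85}{5001}$ ($L = \frac{33 + 2 \left(-14\right)^{2}}{-267 + 93 - 24831} = \frac{33 + 2 \cdot 196}{-267 + 93 - 24831} = \frac{33 + 392}{-25005} = 425 \left(- \frac{1}{25005}\right) = - \frac{85}{5001} \approx -0.016997$)
$\frac{1}{L} = \frac{1}{- \frac{85}{5001}} = - \frac{5001}{85}$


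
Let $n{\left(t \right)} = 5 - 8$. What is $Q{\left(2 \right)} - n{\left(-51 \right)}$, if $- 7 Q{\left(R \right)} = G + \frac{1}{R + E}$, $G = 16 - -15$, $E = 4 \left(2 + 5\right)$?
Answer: $- \frac{43}{30} \approx -1.4333$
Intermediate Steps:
$n{\left(t \right)} = -3$ ($n{\left(t \right)} = 5 - 8 = -3$)
$E = 28$ ($E = 4 \cdot 7 = 28$)
$G = 31$ ($G = 16 + 15 = 31$)
$Q{\left(R \right)} = - \frac{31}{7} - \frac{1}{7 \left(28 + R\right)}$ ($Q{\left(R \right)} = - \frac{31 + \frac{1}{R + 28}}{7} = - \frac{31 + \frac{1}{28 + R}}{7} = - \frac{31}{7} - \frac{1}{7 \left(28 + R\right)}$)
$Q{\left(2 \right)} - n{\left(-51 \right)} = \frac{-869 - 62}{7 \left(28 + 2\right)} - -3 = \frac{-869 - 62}{7 \cdot 30} + 3 = \frac{1}{7} \cdot \frac{1}{30} \left(-931\right) + 3 = - \frac{133}{30} + 3 = - \frac{43}{30}$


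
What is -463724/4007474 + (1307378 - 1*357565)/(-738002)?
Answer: -2074290070905/1478761913474 ≈ -1.4027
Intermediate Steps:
-463724/4007474 + (1307378 - 1*357565)/(-738002) = -463724*1/4007474 + (1307378 - 357565)*(-1/738002) = -231862/2003737 + 949813*(-1/738002) = -231862/2003737 - 949813/738002 = -2074290070905/1478761913474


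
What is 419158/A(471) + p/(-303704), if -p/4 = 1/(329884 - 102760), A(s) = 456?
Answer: 301175795779777/327647719656 ≈ 919.21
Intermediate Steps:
p = -1/56781 (p = -4/(329884 - 102760) = -4/227124 = -4*1/227124 = -1/56781 ≈ -1.7612e-5)
419158/A(471) + p/(-303704) = 419158/456 - 1/56781/(-303704) = 419158*(1/456) - 1/56781*(-1/303704) = 209579/228 + 1/17244616824 = 301175795779777/327647719656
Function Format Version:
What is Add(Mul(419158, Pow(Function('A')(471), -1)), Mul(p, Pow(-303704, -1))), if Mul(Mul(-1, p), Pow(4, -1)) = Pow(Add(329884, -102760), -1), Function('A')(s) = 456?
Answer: Rational(301175795779777, 327647719656) ≈ 919.21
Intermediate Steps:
p = Rational(-1, 56781) (p = Mul(-4, Pow(Add(329884, -102760), -1)) = Mul(-4, Pow(227124, -1)) = Mul(-4, Rational(1, 227124)) = Rational(-1, 56781) ≈ -1.7612e-5)
Add(Mul(419158, Pow(Function('A')(471), -1)), Mul(p, Pow(-303704, -1))) = Add(Mul(419158, Pow(456, -1)), Mul(Rational(-1, 56781), Pow(-303704, -1))) = Add(Mul(419158, Rational(1, 456)), Mul(Rational(-1, 56781), Rational(-1, 303704))) = Add(Rational(209579, 228), Rational(1, 17244616824)) = Rational(301175795779777, 327647719656)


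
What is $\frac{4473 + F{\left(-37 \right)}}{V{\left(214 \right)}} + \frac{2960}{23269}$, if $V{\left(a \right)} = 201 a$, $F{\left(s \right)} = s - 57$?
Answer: $\frac{229216391}{1000892766} \approx 0.22901$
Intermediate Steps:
$F{\left(s \right)} = -57 + s$
$\frac{4473 + F{\left(-37 \right)}}{V{\left(214 \right)}} + \frac{2960}{23269} = \frac{4473 - 94}{201 \cdot 214} + \frac{2960}{23269} = \frac{4473 - 94}{43014} + 2960 \cdot \frac{1}{23269} = 4379 \cdot \frac{1}{43014} + \frac{2960}{23269} = \frac{4379}{43014} + \frac{2960}{23269} = \frac{229216391}{1000892766}$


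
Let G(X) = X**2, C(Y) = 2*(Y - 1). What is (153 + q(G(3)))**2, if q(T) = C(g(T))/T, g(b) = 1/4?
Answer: 840889/36 ≈ 23358.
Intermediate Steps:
g(b) = 1/4
C(Y) = -2 + 2*Y (C(Y) = 2*(-1 + Y) = -2 + 2*Y)
q(T) = -3/(2*T) (q(T) = (-2 + 2*(1/4))/T = (-2 + 1/2)/T = -3/(2*T))
(153 + q(G(3)))**2 = (153 - 3/(2*(3**2)))**2 = (153 - 3/2/9)**2 = (153 - 3/2*1/9)**2 = (153 - 1/6)**2 = (917/6)**2 = 840889/36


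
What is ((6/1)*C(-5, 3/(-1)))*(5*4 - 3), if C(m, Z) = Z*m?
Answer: 1530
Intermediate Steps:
((6/1)*C(-5, 3/(-1)))*(5*4 - 3) = ((6/1)*((3/(-1))*(-5)))*(5*4 - 3) = ((6*1)*((3*(-1))*(-5)))*(20 - 3) = (6*(-3*(-5)))*17 = (6*15)*17 = 90*17 = 1530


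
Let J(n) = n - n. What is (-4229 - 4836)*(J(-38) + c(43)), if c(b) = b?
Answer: -389795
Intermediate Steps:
J(n) = 0
(-4229 - 4836)*(J(-38) + c(43)) = (-4229 - 4836)*(0 + 43) = -9065*43 = -389795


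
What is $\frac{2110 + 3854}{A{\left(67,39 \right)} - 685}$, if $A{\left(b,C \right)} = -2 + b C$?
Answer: $\frac{994}{321} \approx 3.0966$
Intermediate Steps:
$A{\left(b,C \right)} = -2 + C b$
$\frac{2110 + 3854}{A{\left(67,39 \right)} - 685} = \frac{2110 + 3854}{\left(-2 + 39 \cdot 67\right) - 685} = \frac{5964}{\left(-2 + 2613\right) - 685} = \frac{5964}{2611 - 685} = \frac{5964}{1926} = 5964 \cdot \frac{1}{1926} = \frac{994}{321}$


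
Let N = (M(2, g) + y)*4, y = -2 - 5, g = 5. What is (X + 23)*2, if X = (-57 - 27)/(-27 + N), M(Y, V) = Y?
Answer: 2330/47 ≈ 49.574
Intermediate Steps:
y = -7
N = -20 (N = (2 - 7)*4 = -5*4 = -20)
X = 84/47 (X = (-57 - 27)/(-27 - 20) = -84/(-47) = -84*(-1/47) = 84/47 ≈ 1.7872)
(X + 23)*2 = (84/47 + 23)*2 = (1165/47)*2 = 2330/47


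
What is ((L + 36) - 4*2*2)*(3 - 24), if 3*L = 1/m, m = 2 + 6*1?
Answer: -3367/8 ≈ -420.88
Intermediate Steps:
m = 8 (m = 2 + 6 = 8)
L = 1/24 (L = (1/3)/8 = (1/3)*(1/8) = 1/24 ≈ 0.041667)
((L + 36) - 4*2*2)*(3 - 24) = ((1/24 + 36) - 4*2*2)*(3 - 24) = (865/24 - 8*2)*(-21) = (865/24 - 16)*(-21) = (481/24)*(-21) = -3367/8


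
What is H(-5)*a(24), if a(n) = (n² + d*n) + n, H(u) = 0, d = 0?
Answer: 0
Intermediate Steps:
a(n) = n + n² (a(n) = (n² + 0*n) + n = (n² + 0) + n = n² + n = n + n²)
H(-5)*a(24) = 0*(24*(1 + 24)) = 0*(24*25) = 0*600 = 0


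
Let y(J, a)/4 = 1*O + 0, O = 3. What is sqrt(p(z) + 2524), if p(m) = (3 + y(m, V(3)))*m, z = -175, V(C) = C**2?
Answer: I*sqrt(101) ≈ 10.05*I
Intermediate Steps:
y(J, a) = 12 (y(J, a) = 4*(1*3 + 0) = 4*(3 + 0) = 4*3 = 12)
p(m) = 15*m (p(m) = (3 + 12)*m = 15*m)
sqrt(p(z) + 2524) = sqrt(15*(-175) + 2524) = sqrt(-2625 + 2524) = sqrt(-101) = I*sqrt(101)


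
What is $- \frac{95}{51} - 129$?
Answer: $- \frac{6674}{51} \approx -130.86$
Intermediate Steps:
$- \frac{95}{51} - 129 = - \frac{6674}{51}$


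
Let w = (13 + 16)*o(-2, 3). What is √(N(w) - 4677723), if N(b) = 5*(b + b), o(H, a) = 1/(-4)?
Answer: I*√18711182/2 ≈ 2162.8*I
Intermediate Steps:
o(H, a) = -¼
w = -29/4 (w = (13 + 16)*(-¼) = 29*(-¼) = -29/4 ≈ -7.2500)
N(b) = 10*b (N(b) = 5*(2*b) = 10*b)
√(N(w) - 4677723) = √(10*(-29/4) - 4677723) = √(-145/2 - 4677723) = √(-9355591/2) = I*√18711182/2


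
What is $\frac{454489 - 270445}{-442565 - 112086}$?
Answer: $- \frac{184044}{554651} \approx -0.33182$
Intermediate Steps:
$\frac{454489 - 270445}{-442565 - 112086} = \frac{184044}{-554651} = 184044 \left(- \frac{1}{554651}\right) = - \frac{184044}{554651}$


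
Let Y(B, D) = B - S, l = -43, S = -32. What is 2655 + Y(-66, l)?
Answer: 2621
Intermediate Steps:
Y(B, D) = 32 + B (Y(B, D) = B - 1*(-32) = B + 32 = 32 + B)
2655 + Y(-66, l) = 2655 + (32 - 66) = 2655 - 34 = 2621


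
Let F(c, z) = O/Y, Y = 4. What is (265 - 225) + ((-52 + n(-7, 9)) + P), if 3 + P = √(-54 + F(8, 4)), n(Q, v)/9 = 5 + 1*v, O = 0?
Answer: 111 + 3*I*√6 ≈ 111.0 + 7.3485*I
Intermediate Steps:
F(c, z) = 0 (F(c, z) = 0/4 = 0*(¼) = 0)
n(Q, v) = 45 + 9*v (n(Q, v) = 9*(5 + 1*v) = 9*(5 + v) = 45 + 9*v)
P = -3 + 3*I*√6 (P = -3 + √(-54 + 0) = -3 + √(-54) = -3 + 3*I*√6 ≈ -3.0 + 7.3485*I)
(265 - 225) + ((-52 + n(-7, 9)) + P) = (265 - 225) + ((-52 + (45 + 9*9)) + (-3 + 3*I*√6)) = 40 + ((-52 + (45 + 81)) + (-3 + 3*I*√6)) = 40 + ((-52 + 126) + (-3 + 3*I*√6)) = 40 + (74 + (-3 + 3*I*√6)) = 40 + (71 + 3*I*√6) = 111 + 3*I*√6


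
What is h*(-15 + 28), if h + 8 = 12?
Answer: 52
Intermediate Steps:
h = 4 (h = -8 + 12 = 4)
h*(-15 + 28) = 4*(-15 + 28) = 4*13 = 52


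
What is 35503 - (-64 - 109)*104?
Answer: 53495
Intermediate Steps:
35503 - (-64 - 109)*104 = 35503 - (-173)*104 = 35503 - 1*(-17992) = 35503 + 17992 = 53495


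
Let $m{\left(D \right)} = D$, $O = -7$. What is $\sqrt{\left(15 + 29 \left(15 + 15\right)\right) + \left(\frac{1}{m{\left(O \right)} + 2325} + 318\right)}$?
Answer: $\frac{\sqrt{6463870490}}{2318} \approx 34.684$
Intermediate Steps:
$\sqrt{\left(15 + 29 \left(15 + 15\right)\right) + \left(\frac{1}{m{\left(O \right)} + 2325} + 318\right)} = \sqrt{\left(15 + 29 \left(15 + 15\right)\right) + \left(\frac{1}{-7 + 2325} + 318\right)} = \sqrt{\left(15 + 29 \cdot 30\right) + \left(\frac{1}{2318} + 318\right)} = \sqrt{\left(15 + 870\right) + \left(\frac{1}{2318} + 318\right)} = \sqrt{885 + \frac{737125}{2318}} = \sqrt{\frac{2788555}{2318}} = \frac{\sqrt{6463870490}}{2318}$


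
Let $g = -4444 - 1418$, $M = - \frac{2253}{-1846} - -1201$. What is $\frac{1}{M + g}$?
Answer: $- \frac{1846}{8601953} \approx -0.0002146$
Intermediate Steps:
$M = \frac{2219299}{1846}$ ($M = \left(-2253\right) \left(- \frac{1}{1846}\right) + 1201 = \frac{2253}{1846} + 1201 = \frac{2219299}{1846} \approx 1202.2$)
$g = -5862$
$\frac{1}{M + g} = \frac{1}{\frac{2219299}{1846} - 5862} = \frac{1}{- \frac{8601953}{1846}} = - \frac{1846}{8601953}$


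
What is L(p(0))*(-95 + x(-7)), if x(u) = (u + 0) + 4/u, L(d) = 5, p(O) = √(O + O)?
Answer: -3590/7 ≈ -512.86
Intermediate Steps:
p(O) = √2*√O (p(O) = √(2*O) = √2*√O)
x(u) = u + 4/u
L(p(0))*(-95 + x(-7)) = 5*(-95 + (-7 + 4/(-7))) = 5*(-95 + (-7 + 4*(-⅐))) = 5*(-95 + (-7 - 4/7)) = 5*(-95 - 53/7) = 5*(-718/7) = -3590/7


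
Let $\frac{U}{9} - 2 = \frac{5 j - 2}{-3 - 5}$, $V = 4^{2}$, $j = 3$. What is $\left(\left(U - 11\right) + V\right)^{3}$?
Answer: $\frac{300763}{512} \approx 587.43$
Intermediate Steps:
$V = 16$
$U = \frac{27}{8}$ ($U = 18 + 9 \frac{5 \cdot 3 - 2}{-3 - 5} = 18 + 9 \frac{15 - 2}{-8} = 18 + 9 \cdot 13 \left(- \frac{1}{8}\right) = 18 + 9 \left(- \frac{13}{8}\right) = 18 - \frac{117}{8} = \frac{27}{8} \approx 3.375$)
$\left(\left(U - 11\right) + V\right)^{3} = \left(\left(\frac{27}{8} - 11\right) + 16\right)^{3} = \left(- \frac{61}{8} + 16\right)^{3} = \left(\frac{67}{8}\right)^{3} = \frac{300763}{512}$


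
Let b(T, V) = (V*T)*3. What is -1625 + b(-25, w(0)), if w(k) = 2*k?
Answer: -1625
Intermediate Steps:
b(T, V) = 3*T*V (b(T, V) = (T*V)*3 = 3*T*V)
-1625 + b(-25, w(0)) = -1625 + 3*(-25)*(2*0) = -1625 + 3*(-25)*0 = -1625 + 0 = -1625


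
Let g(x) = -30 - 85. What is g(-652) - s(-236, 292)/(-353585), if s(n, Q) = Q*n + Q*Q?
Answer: -40645923/353585 ≈ -114.95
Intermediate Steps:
s(n, Q) = Q² + Q*n (s(n, Q) = Q*n + Q² = Q² + Q*n)
g(x) = -115
g(-652) - s(-236, 292)/(-353585) = -115 - 292*(292 - 236)/(-353585) = -115 - 292*56*(-1)/353585 = -115 - 16352*(-1)/353585 = -115 - 1*(-16352/353585) = -115 + 16352/353585 = -40645923/353585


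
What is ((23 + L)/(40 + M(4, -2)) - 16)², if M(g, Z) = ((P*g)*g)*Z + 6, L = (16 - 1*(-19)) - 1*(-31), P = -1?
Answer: 1343281/6084 ≈ 220.79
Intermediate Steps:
L = 66 (L = (16 + 19) + 31 = 35 + 31 = 66)
M(g, Z) = 6 - Z*g² (M(g, Z) = ((-g)*g)*Z + 6 = (-g²)*Z + 6 = -Z*g² + 6 = 6 - Z*g²)
((23 + L)/(40 + M(4, -2)) - 16)² = ((23 + 66)/(40 + (6 - 1*(-2)*4²)) - 16)² = (89/(40 + (6 - 1*(-2)*16)) - 16)² = (89/(40 + (6 + 32)) - 16)² = (89/(40 + 38) - 16)² = (89/78 - 16)² = (-1159/78)² = 1343281/6084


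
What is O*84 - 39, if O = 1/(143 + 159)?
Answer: -5847/151 ≈ -38.722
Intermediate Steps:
O = 1/302 ≈ 0.0033113
O*84 - 39 = (1/302)*84 - 39 = 42/151 - 39 = -5847/151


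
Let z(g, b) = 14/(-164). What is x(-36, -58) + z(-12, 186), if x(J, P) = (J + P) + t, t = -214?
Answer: -25263/82 ≈ -308.09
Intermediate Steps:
x(J, P) = -214 + J + P (x(J, P) = (J + P) - 214 = -214 + J + P)
z(g, b) = -7/82 (z(g, b) = 14*(-1/164) = -7/82)
x(-36, -58) + z(-12, 186) = (-214 - 36 - 58) - 7/82 = -308 - 7/82 = -25263/82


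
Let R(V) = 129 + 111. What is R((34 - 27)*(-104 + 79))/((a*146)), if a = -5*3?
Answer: -8/73 ≈ -0.10959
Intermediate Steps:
R(V) = 240
a = -15
R((34 - 27)*(-104 + 79))/((a*146)) = 240/((-15*146)) = 240/(-2190) = 240*(-1/2190) = -8/73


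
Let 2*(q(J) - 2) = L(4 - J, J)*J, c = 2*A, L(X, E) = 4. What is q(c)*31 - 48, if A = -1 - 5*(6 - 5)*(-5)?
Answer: 2990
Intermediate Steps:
A = 24 (A = -1 - 5*1*(-5) = -1 - 5*(-5) = -1 + 25 = 24)
c = 48 (c = 2*24 = 48)
q(J) = 2 + 2*J (q(J) = 2 + (4*J)/2 = 2 + 2*J)
q(c)*31 - 48 = (2 + 2*48)*31 - 48 = (2 + 96)*31 - 48 = 98*31 - 48 = 3038 - 48 = 2990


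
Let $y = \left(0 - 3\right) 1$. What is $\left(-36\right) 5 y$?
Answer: $540$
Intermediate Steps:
$y = -3$ ($y = \left(-3\right) 1 = -3$)
$\left(-36\right) 5 y = \left(-36\right) 5 \left(-3\right) = \left(-180\right) \left(-3\right) = 540$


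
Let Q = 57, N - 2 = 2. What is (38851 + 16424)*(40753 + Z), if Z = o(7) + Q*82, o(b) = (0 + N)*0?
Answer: 2510977425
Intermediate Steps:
N = 4 (N = 2 + 2 = 4)
o(b) = 0 (o(b) = (0 + 4)*0 = 4*0 = 0)
Z = 4674 (Z = 0 + 57*82 = 0 + 4674 = 4674)
(38851 + 16424)*(40753 + Z) = (38851 + 16424)*(40753 + 4674) = 55275*45427 = 2510977425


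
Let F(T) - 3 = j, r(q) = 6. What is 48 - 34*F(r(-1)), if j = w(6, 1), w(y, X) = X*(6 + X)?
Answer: -292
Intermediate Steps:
j = 7 (j = 1*(6 + 1) = 1*7 = 7)
F(T) = 10 (F(T) = 3 + 7 = 10)
48 - 34*F(r(-1)) = 48 - 34*10 = 48 - 340 = -292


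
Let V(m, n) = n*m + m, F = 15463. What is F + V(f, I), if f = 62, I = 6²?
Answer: 17757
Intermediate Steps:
I = 36
V(m, n) = m + m*n (V(m, n) = m*n + m = m + m*n)
F + V(f, I) = 15463 + 62*(1 + 36) = 15463 + 62*37 = 15463 + 2294 = 17757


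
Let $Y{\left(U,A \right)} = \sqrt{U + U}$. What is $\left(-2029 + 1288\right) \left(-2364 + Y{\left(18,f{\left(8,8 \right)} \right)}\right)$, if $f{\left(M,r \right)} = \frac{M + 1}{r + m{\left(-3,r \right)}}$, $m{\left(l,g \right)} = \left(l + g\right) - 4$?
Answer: $1747278$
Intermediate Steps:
$m{\left(l,g \right)} = -4 + g + l$ ($m{\left(l,g \right)} = \left(g + l\right) - 4 = -4 + g + l$)
$f{\left(M,r \right)} = \frac{1 + M}{-7 + 2 r}$ ($f{\left(M,r \right)} = \frac{M + 1}{r - \left(7 - r\right)} = \frac{1 + M}{r + \left(-7 + r\right)} = \frac{1 + M}{-7 + 2 r}$)
$Y{\left(U,A \right)} = \sqrt{2} \sqrt{U}$ ($Y{\left(U,A \right)} = \sqrt{2 U} = \sqrt{2} \sqrt{U}$)
$\left(-2029 + 1288\right) \left(-2364 + Y{\left(18,f{\left(8,8 \right)} \right)}\right) = \left(-2029 + 1288\right) \left(-2364 + \sqrt{2} \sqrt{18}\right) = - 741 \left(-2364 + \sqrt{2} \cdot 3 \sqrt{2}\right) = - 741 \left(-2364 + 6\right) = \left(-741\right) \left(-2358\right) = 1747278$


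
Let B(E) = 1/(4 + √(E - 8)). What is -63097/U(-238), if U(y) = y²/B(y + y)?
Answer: -63097/7080500 + 694067*I/14161000 ≈ -0.0089114 + 0.049013*I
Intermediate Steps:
B(E) = 1/(4 + √(-8 + E))
U(y) = y²*(4 + √(-8 + 2*y)) (U(y) = y²/(1/(4 + √(-8 + (y + y)))) = y²/(1/(4 + √(-8 + 2*y))) = y²*(4 + √(-8 + 2*y)))
-63097/U(-238) = -63097*1/(56644*(4 + √(-8 + 2*(-238)))) = -63097*1/(56644*(4 + √(-8 - 476))) = -63097*1/(56644*(4 + √(-484))) = -(63097/7080500 - 694067*I/14161000) = -63097*(226576 - 1246168*I)/1604271368000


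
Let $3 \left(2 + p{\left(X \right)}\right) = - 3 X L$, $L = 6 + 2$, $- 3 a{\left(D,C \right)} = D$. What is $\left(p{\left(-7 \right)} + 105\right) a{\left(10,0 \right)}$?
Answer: $-530$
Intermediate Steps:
$a{\left(D,C \right)} = - \frac{D}{3}$
$L = 8$
$p{\left(X \right)} = -2 - 8 X$ ($p{\left(X \right)} = -2 + \frac{- 3 X 8}{3} = -2 + \frac{\left(-24\right) X}{3} = -2 - 8 X$)
$\left(p{\left(-7 \right)} + 105\right) a{\left(10,0 \right)} = \left(\left(-2 - -56\right) + 105\right) \left(\left(- \frac{1}{3}\right) 10\right) = \left(\left(-2 + 56\right) + 105\right) \left(- \frac{10}{3}\right) = \left(54 + 105\right) \left(- \frac{10}{3}\right) = 159 \left(- \frac{10}{3}\right) = -530$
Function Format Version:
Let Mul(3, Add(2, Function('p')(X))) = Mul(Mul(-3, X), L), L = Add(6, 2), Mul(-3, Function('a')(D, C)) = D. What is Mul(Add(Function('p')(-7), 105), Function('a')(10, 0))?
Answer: -530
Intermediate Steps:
Function('a')(D, C) = Mul(Rational(-1, 3), D)
L = 8
Function('p')(X) = Add(-2, Mul(-8, X)) (Function('p')(X) = Add(-2, Mul(Rational(1, 3), Mul(Mul(-3, X), 8))) = Add(-2, Mul(Rational(1, 3), Mul(-24, X))) = Add(-2, Mul(-8, X)))
Mul(Add(Function('p')(-7), 105), Function('a')(10, 0)) = Mul(Add(Add(-2, Mul(-8, -7)), 105), Mul(Rational(-1, 3), 10)) = Mul(Add(Add(-2, 56), 105), Rational(-10, 3)) = Mul(Add(54, 105), Rational(-10, 3)) = Mul(159, Rational(-10, 3)) = -530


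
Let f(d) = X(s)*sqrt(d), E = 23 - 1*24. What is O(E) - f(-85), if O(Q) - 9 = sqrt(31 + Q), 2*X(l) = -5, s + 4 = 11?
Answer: 9 + sqrt(30) + 5*I*sqrt(85)/2 ≈ 14.477 + 23.049*I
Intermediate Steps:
s = 7 (s = -4 + 11 = 7)
X(l) = -5/2 (X(l) = (1/2)*(-5) = -5/2)
E = -1 (E = 23 - 24 = -1)
O(Q) = 9 + sqrt(31 + Q)
f(d) = -5*sqrt(d)/2
O(E) - f(-85) = (9 + sqrt(31 - 1)) - (-5)*sqrt(-85)/2 = (9 + sqrt(30)) - (-5)*I*sqrt(85)/2 = (9 + sqrt(30)) + 5*I*sqrt(85)/2 = 9 + sqrt(30) + 5*I*sqrt(85)/2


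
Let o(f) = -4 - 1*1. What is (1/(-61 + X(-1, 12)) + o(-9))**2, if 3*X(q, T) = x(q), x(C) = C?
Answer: 851929/33856 ≈ 25.163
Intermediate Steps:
X(q, T) = q/3
o(f) = -5 (o(f) = -4 - 1 = -5)
(1/(-61 + X(-1, 12)) + o(-9))**2 = (1/(-61 + (1/3)*(-1)) - 5)**2 = (1/(-61 - 1/3) - 5)**2 = (1/(-184/3) - 5)**2 = (-3/184 - 5)**2 = (-923/184)**2 = 851929/33856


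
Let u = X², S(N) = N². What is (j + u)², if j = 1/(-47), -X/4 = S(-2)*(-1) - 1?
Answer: 353402401/2209 ≈ 1.5998e+5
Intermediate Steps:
X = 20 (X = -4*((-2)²*(-1) - 1) = -4*(4*(-1) - 1) = -4*(-4 - 1) = -4*(-5) = 20)
u = 400 (u = 20² = 400)
j = -1/47 ≈ -0.021277
(j + u)² = (-1/47 + 400)² = (18799/47)² = 353402401/2209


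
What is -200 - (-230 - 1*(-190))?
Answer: -160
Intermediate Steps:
-200 - (-230 - 1*(-190)) = -200 - (-230 + 190) = -200 - 1*(-40) = -200 + 40 = -160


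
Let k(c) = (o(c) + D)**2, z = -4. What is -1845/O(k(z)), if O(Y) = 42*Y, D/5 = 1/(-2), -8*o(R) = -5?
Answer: -1312/105 ≈ -12.495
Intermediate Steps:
o(R) = 5/8 (o(R) = -1/8*(-5) = 5/8)
D = -5/2 (D = 5*(1/(-2)) = 5*(1*(-1/2)) = 5*(-1/2) = -5/2 ≈ -2.5000)
k(c) = 225/64 (k(c) = (5/8 - 5/2)**2 = (-15/8)**2 = 225/64)
-1845/O(k(z)) = -1845/(42*(225/64)) = -1845/4725/32 = -1845*32/4725 = -1312/105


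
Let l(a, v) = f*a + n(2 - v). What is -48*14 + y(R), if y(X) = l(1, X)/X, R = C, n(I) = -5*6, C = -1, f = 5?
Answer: -647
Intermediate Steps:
n(I) = -30
l(a, v) = -30 + 5*a (l(a, v) = 5*a - 30 = -30 + 5*a)
R = -1
y(X) = -25/X (y(X) = (-30 + 5*1)/X = (-30 + 5)/X = -25/X)
-48*14 + y(R) = -48*14 - 25/(-1) = -672 - 25*(-1) = -672 + 25 = -647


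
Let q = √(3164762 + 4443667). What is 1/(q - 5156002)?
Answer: -5156002/26584349015575 - 3*√845381/26584349015575 ≈ -1.9405e-7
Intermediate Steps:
q = 3*√845381 (q = √7608429 = 3*√845381 ≈ 2758.3)
1/(q - 5156002) = 1/(3*√845381 - 5156002) = 1/(-5156002 + 3*√845381)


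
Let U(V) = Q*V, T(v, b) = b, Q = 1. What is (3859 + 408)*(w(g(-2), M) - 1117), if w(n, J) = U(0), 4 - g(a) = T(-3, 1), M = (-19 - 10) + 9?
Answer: -4766239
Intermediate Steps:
M = -20 (M = -29 + 9 = -20)
U(V) = V (U(V) = 1*V = V)
g(a) = 3 (g(a) = 4 - 1*1 = 4 - 1 = 3)
w(n, J) = 0
(3859 + 408)*(w(g(-2), M) - 1117) = (3859 + 408)*(0 - 1117) = 4267*(-1117) = -4766239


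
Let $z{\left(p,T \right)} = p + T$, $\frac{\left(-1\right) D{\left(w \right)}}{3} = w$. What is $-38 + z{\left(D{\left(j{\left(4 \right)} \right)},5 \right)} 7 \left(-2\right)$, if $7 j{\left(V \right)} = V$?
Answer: $-84$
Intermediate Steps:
$j{\left(V \right)} = \frac{V}{7}$
$D{\left(w \right)} = - 3 w$
$z{\left(p,T \right)} = T + p$
$-38 + z{\left(D{\left(j{\left(4 \right)} \right)},5 \right)} 7 \left(-2\right) = -38 + \left(5 - 3 \cdot \frac{1}{7} \cdot 4\right) 7 \left(-2\right) = -38 + \left(5 - \frac{12}{7}\right) \left(-14\right) = -38 + \frac{23}{7} \left(-14\right) = -38 - 46 = -84$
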